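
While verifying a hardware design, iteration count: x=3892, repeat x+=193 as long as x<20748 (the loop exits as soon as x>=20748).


Step 1: x goes from 3892 toward 20748 by 193; the body runs while x<20748, so iterations = ceil((bound-start)/step)
Step 2: Distance=16856
Step 3: ceil(16856/193)=88

88


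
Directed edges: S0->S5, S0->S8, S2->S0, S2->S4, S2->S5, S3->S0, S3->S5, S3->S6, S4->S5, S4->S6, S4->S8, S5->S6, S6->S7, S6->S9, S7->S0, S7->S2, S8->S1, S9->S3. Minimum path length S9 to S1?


BFS layer-by-layer from S9:
  dist 0: {S9}
  dist 1: {S3}
  dist 2: {S0, S5, S6}
  dist 3: {S7, S8}
  dist 4: {S1, S2}
  -> S1 reached at distance 4
Shortest path length = 4

4


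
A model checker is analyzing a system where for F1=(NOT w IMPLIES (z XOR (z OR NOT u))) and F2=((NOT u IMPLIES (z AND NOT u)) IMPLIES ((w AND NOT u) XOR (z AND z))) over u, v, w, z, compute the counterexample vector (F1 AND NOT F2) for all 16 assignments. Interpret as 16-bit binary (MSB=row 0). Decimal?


F1 = (NOT w IMPLIES (z XOR (z OR NOT u)))
F2 = ((NOT u IMPLIES (z AND NOT u)) IMPLIES ((w AND NOT u) XOR (z AND z)))
Counterexample to F1=>F2 is where F1=1 and F2=0.
Evaluate each row (bits = u,v,w,z, MSB first):
  row 0 [0000]: F1=1 F2=1 -> F1&~F2 -> 0
  row 1 [0001]: F1=0 F2=1 -> F1&~F2 -> 0
  row 2 [0010]: F1=1 F2=1 -> F1&~F2 -> 0
  row 3 [0011]: F1=1 F2=0 -> F1&~F2 -> 1
  row 4 [0100]: F1=1 F2=1 -> F1&~F2 -> 0
  row 5 [0101]: F1=0 F2=1 -> F1&~F2 -> 0
  row 6 [0110]: F1=1 F2=1 -> F1&~F2 -> 0
  row 7 [0111]: F1=1 F2=0 -> F1&~F2 -> 1
  row 8 [1000]: F1=0 F2=0 -> F1&~F2 -> 0
  row 9 [1001]: F1=0 F2=1 -> F1&~F2 -> 0
  row 10 [1010]: F1=1 F2=0 -> F1&~F2 -> 1
  row 11 [1011]: F1=1 F2=1 -> F1&~F2 -> 0
  row 12 [1100]: F1=0 F2=0 -> F1&~F2 -> 0
  row 13 [1101]: F1=0 F2=1 -> F1&~F2 -> 0
  row 14 [1110]: F1=1 F2=0 -> F1&~F2 -> 1
  row 15 [1111]: F1=1 F2=1 -> F1&~F2 -> 0
Full result column, 4 rows per line (u,v fixed per line; w,z runs 00..11 left to right):
  rows 0-3 [u,v=00]: 0001  = hex 1
  rows 4-7 [u,v=01]: 0001  = hex 1
  rows 8-11 [u,v=10]: 0010  = hex 2
  rows 12-15 [u,v=11]: 0010  = hex 2
Counterexample vector (row 0 .. row 15) = 0001000100100010
Output column grouped in 4s = 0001 0001 0010 0010 = 0x1122
Convert to decimal digit by digit (value = value*16 + digit):
  1 -> 1
  1*16 + 1 = 17
  17*16 + 2 = 274
  274*16 + 2 = 4386
Decimal = 4386

4386


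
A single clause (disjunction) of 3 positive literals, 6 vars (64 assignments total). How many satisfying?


Step 1: Total=2^6=64
Step 2: Unsat when all 3 false: 2^3=8
Step 3: Sat=64-8=56

56


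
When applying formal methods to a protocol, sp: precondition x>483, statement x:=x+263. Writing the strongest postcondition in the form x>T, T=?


Formula: sp(P, x:=E) = exists old_x. (x = E[old_x/x]) AND P[old_x/x] (old_x is the value of x before the assignment; eliminate old_x by solving x = E[old_x/x] for old_x)
Step 1: Precondition P: x>483, i.e. old_x > 483
Step 2: Assignment gives x = old_x + 263, so old_x = x - 263
Step 3: Substitute into P: x - 263 > 483
Step 4: Simplify: x > 483+263 = 746

746


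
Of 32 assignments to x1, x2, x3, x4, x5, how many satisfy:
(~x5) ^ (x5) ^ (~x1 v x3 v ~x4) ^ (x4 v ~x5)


CNF with 4 clauses over 5 vars (32 assignments).
An assignment satisfies CNF iff every clause has >=1 true literal.
Check each row (bits = x1,x2,x3,x4,x5; clause T/F shown):
  row 0 [00000]: clauses=TFTT -> 0
  row 1 [00001]: clauses=FTTF -> 0
  row 2 [00010]: clauses=TFTT -> 0
  row 3 [00011]: clauses=FTTT -> 0
  row 4 [00100]: clauses=TFTT -> 0
  row 5 [00101]: clauses=FTTF -> 0
  row 6 [00110]: clauses=TFTT -> 0
  row 7 [00111]: clauses=FTTT -> 0
  row 8 [01000]: clauses=TFTT -> 0
  row 9 [01001]: clauses=FTTF -> 0
  row 10 [01010]: clauses=TFTT -> 0
  row 11 [01011]: clauses=FTTT -> 0
  row 12 [01100]: clauses=TFTT -> 0
  row 13 [01101]: clauses=FTTF -> 0
  row 14 [01110]: clauses=TFTT -> 0
  row 15 [01111]: clauses=FTTT -> 0
  row 16 [10000]: clauses=TFTT -> 0
  row 17 [10001]: clauses=FTTF -> 0
  row 18 [10010]: clauses=TFFT -> 0
  row 19 [10011]: clauses=FTFT -> 0
  row 20 [10100]: clauses=TFTT -> 0
  row 21 [10101]: clauses=FTTF -> 0
  row 22 [10110]: clauses=TFTT -> 0
  row 23 [10111]: clauses=FTTT -> 0
  row 24 [11000]: clauses=TFTT -> 0
  row 25 [11001]: clauses=FTTF -> 0
  row 26 [11010]: clauses=TFFT -> 0
  row 27 [11011]: clauses=FTFT -> 0
  row 28 [11100]: clauses=TFTT -> 0
  row 29 [11101]: clauses=FTTF -> 0
  row 30 [11110]: clauses=TFTT -> 0
  row 31 [11111]: clauses=FTTT -> 0
Full result column, 8 rows per line (x1,x2 fixed per line; x3,x4,x5 runs 000..111 left to right):
  rows 0-7 [x1,x2=00]: 00000000  (ones: 0)
  rows 8-15 [x1,x2=01]: 00000000  (ones: 0)
  rows 16-23 [x1,x2=10]: 00000000  (ones: 0)
  rows 24-31 [x1,x2=11]: 00000000  (ones: 0)
Satisfying assignments = 0+0+0+0 = 0

0


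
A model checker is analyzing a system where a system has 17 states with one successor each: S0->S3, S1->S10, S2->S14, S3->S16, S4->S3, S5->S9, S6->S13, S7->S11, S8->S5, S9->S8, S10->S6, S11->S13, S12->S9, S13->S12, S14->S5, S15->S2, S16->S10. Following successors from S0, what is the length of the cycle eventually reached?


Trace from S0 until a state repeats:
  S0 -> S3 -> S16 -> S10 -> S6 -> S13 -> S12 -> S9 -> S8 -> S5 -> S9
S9 first seen at step 7, revisited at step 10.
Cycle length = 10 - 7 = 3

3


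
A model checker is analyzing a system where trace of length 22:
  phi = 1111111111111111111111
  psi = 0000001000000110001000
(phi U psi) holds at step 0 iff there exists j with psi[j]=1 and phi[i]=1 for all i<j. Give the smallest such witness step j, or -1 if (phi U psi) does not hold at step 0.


(phi U psi) at 0: need smallest j with psi[j]=1 and phi[i]=1 for all i in [0,j).
Scan from step 0:
  step 0: phi=1, psi=0 -> continue
  step 1: phi=1, psi=0 -> continue
  step 2: phi=1, psi=0 -> continue
  step 3: phi=1, psi=0 -> continue
  step 6: psi=1 and phi held for [0,6) -> witness found
Witness step = 6

6


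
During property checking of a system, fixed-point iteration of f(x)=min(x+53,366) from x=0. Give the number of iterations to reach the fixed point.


Step 1: x=0, cap=366, increment=53
Step 2: x grows by 53 each step until capped at 366; fixed point is x=366
Step 3: iterations = ceil(366/53) = 7

7


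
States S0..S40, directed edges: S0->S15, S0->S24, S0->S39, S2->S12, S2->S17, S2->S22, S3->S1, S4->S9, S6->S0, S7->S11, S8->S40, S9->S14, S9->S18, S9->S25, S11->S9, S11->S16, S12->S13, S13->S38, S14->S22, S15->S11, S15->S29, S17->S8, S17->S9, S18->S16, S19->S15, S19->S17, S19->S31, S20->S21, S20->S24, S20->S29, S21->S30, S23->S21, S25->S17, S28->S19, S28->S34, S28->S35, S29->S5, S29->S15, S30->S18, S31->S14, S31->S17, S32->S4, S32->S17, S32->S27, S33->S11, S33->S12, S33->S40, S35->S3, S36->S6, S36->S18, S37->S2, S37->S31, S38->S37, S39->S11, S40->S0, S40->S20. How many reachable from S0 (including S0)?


BFS from S0:
  layer 0: {S0}
  layer 1: {S15, S24, S39}
  layer 2: {S11, S29}
  layer 3: {S5, S9, S16}
  layer 4: {S14, S18, S25}
  layer 5: {S17, S22}
  layer 6: {S8}
  layer 7: {S40}
  layer 8: {S20}
  layer 9: {S21}
  layer 10: {S30}
Reachable set: {S0, S5, S8, S9, S11, S14, S15, S16, S17, S18, S20, S21, S22, S24, S25, S29, S30, S39, S40}
Count = 19

19


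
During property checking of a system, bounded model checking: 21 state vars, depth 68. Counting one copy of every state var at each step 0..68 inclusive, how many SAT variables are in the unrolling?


BMC unrolls to depth k, creating one copy of each state var for steps 0..k.
Step count = 68 + 1 = 69 (steps 0 through 68)
Vars per step = 21
Total = 21 * 69 = 1449

1449


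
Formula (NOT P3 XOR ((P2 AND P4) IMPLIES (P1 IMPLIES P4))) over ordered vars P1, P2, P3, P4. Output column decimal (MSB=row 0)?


Formula: (NOT P3 XOR ((P2 AND P4) IMPLIES (P1 IMPLIES P4))) over P1, P2, P3, P4 (16 rows)
Evaluate each row (bits = P1,P2,P3,P4, MSB first):
  row 0 [0000]: (NOT 0 XOR ((0 AND 0) IMPLIES (0 IMPLIES 0))) -> 0
  row 1 [0001]: (NOT 0 XOR ((0 AND 1) IMPLIES (0 IMPLIES 1))) -> 0
  row 2 [0010]: (NOT 1 XOR ((0 AND 0) IMPLIES (0 IMPLIES 0))) -> 1
  row 3 [0011]: (NOT 1 XOR ((0 AND 1) IMPLIES (0 IMPLIES 1))) -> 1
  row 4 [0100]: (NOT 0 XOR ((1 AND 0) IMPLIES (0 IMPLIES 0))) -> 0
  row 5 [0101]: (NOT 0 XOR ((1 AND 1) IMPLIES (0 IMPLIES 1))) -> 0
  row 6 [0110]: (NOT 1 XOR ((1 AND 0) IMPLIES (0 IMPLIES 0))) -> 1
  row 7 [0111]: (NOT 1 XOR ((1 AND 1) IMPLIES (0 IMPLIES 1))) -> 1
  row 8 [1000]: (NOT 0 XOR ((0 AND 0) IMPLIES (1 IMPLIES 0))) -> 0
  row 9 [1001]: (NOT 0 XOR ((0 AND 1) IMPLIES (1 IMPLIES 1))) -> 0
  row 10 [1010]: (NOT 1 XOR ((0 AND 0) IMPLIES (1 IMPLIES 0))) -> 1
  row 11 [1011]: (NOT 1 XOR ((0 AND 1) IMPLIES (1 IMPLIES 1))) -> 1
  row 12 [1100]: (NOT 0 XOR ((1 AND 0) IMPLIES (1 IMPLIES 0))) -> 0
  row 13 [1101]: (NOT 0 XOR ((1 AND 1) IMPLIES (1 IMPLIES 1))) -> 0
  row 14 [1110]: (NOT 1 XOR ((1 AND 0) IMPLIES (1 IMPLIES 0))) -> 1
  row 15 [1111]: (NOT 1 XOR ((1 AND 1) IMPLIES (1 IMPLIES 1))) -> 1
Full result column, 4 rows per line (P1,P2 fixed per line; P3,P4 runs 00..11 left to right):
  rows 0-3 [P1,P2=00]: 0011  = hex 3
  rows 4-7 [P1,P2=01]: 0011  = hex 3
  rows 8-11 [P1,P2=10]: 0011  = hex 3
  rows 12-15 [P1,P2=11]: 0011  = hex 3
Output column (row 0 .. row 15) = 0011001100110011
Output column grouped in 4s = 0011 0011 0011 0011 = 0x3333
Convert to decimal digit by digit (value = value*16 + digit):
  3 -> 3
  3*16 + 3 = 51
  51*16 + 3 = 819
  819*16 + 3 = 13107
Decimal = 13107

13107


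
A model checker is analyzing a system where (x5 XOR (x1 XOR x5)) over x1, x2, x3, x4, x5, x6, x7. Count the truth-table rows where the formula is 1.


Formula: (x5 XOR (x1 XOR x5)) over 7 vars (128 rows)
Evaluate each row (x1, x2, x3, x4, x5, x6, x7 as bits, MSB first):
  row 0 [0000000]: (0 XOR (0 XOR 0)) -> 0
  row 1 [0000001]: (0 XOR (0 XOR 0)) -> 0
  row 2 [0000010]: (0 XOR (0 XOR 0)) -> 0
  row 3 [0000011]: (0 XOR (0 XOR 0)) -> 0
  row 4 [0000100]: (1 XOR (0 XOR 1)) -> 0
  (every remaining row is evaluated the same way; all 128 results are listed next)
Full result column, 8 rows per line (x1,x2,x3,x4 fixed per line; x5,x6,x7 runs 000..111 left to right):
  rows 0-7 [x1,x2,x3,x4=0000]: 00000000  (ones: 0)
  rows 8-15 [x1,x2,x3,x4=0001]: 00000000  (ones: 0)
  rows 16-23 [x1,x2,x3,x4=0010]: 00000000  (ones: 0)
  rows 24-31 [x1,x2,x3,x4=0011]: 00000000  (ones: 0)
  rows 32-39 [x1,x2,x3,x4=0100]: 00000000  (ones: 0)
  rows 40-47 [x1,x2,x3,x4=0101]: 00000000  (ones: 0)
  rows 48-55 [x1,x2,x3,x4=0110]: 00000000  (ones: 0)
  rows 56-63 [x1,x2,x3,x4=0111]: 00000000  (ones: 0)
  rows 64-71 [x1,x2,x3,x4=1000]: 11111111  (ones: 8)
  rows 72-79 [x1,x2,x3,x4=1001]: 11111111  (ones: 8)
  rows 80-87 [x1,x2,x3,x4=1010]: 11111111  (ones: 8)
  rows 88-95 [x1,x2,x3,x4=1011]: 11111111  (ones: 8)
  rows 96-103 [x1,x2,x3,x4=1100]: 11111111  (ones: 8)
  rows 104-111 [x1,x2,x3,x4=1101]: 11111111  (ones: 8)
  rows 112-119 [x1,x2,x3,x4=1110]: 11111111  (ones: 8)
  rows 120-127 [x1,x2,x3,x4=1111]: 11111111  (ones: 8)
Count of 1-rows = 0+0+0+0+0+0+0+0+8+8+8+8+8+8+8+8 = 64

64


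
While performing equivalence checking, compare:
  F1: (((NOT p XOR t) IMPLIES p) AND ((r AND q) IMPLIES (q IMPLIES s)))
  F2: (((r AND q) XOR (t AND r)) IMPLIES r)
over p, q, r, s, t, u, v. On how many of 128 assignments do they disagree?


F1 = (((NOT p XOR t) IMPLIES p) AND ((r AND q) IMPLIES (q IMPLIES s)))
F2 = (((r AND q) XOR (t AND r)) IMPLIES r)
Evaluate both on each of 128 rows (bits = p,q,r,s,t,u,v):
  row 0 [0000000]: F1=0 F2=1 (differ) -> 1
  row 1 [0000001]: F1=0 F2=1 (differ) -> 1
  row 2 [0000010]: F1=0 F2=1 (differ) -> 1
  row 3 [0000011]: F1=0 F2=1 (differ) -> 1
  row 4 [0000100]: F1=1 F2=1 -> 0
  (every remaining row is evaluated the same way; all 128 results are listed next)
Full result column, 8 rows per line (p,q,r,s fixed per line; t,u,v runs 000..111 left to right):
  rows 0-7 [p,q,r,s=0000]: 11110000  (ones: 4)
  rows 8-15 [p,q,r,s=0001]: 11110000  (ones: 4)
  rows 16-23 [p,q,r,s=0010]: 11110000  (ones: 4)
  rows 24-31 [p,q,r,s=0011]: 11110000  (ones: 4)
  rows 32-39 [p,q,r,s=0100]: 11110000  (ones: 4)
  rows 40-47 [p,q,r,s=0101]: 11110000  (ones: 4)
  rows 48-55 [p,q,r,s=0110]: 11111111  (ones: 8)
  rows 56-63 [p,q,r,s=0111]: 11110000  (ones: 4)
  rows 64-71 [p,q,r,s=1000]: 00000000  (ones: 0)
  rows 72-79 [p,q,r,s=1001]: 00000000  (ones: 0)
  rows 80-87 [p,q,r,s=1010]: 00000000  (ones: 0)
  rows 88-95 [p,q,r,s=1011]: 00000000  (ones: 0)
  rows 96-103 [p,q,r,s=1100]: 00000000  (ones: 0)
  rows 104-111 [p,q,r,s=1101]: 00000000  (ones: 0)
  rows 112-119 [p,q,r,s=1110]: 11111111  (ones: 8)
  rows 120-127 [p,q,r,s=1111]: 00000000  (ones: 0)
Disagreements = 4+4+4+4+4+4+8+4+0+0+0+0+0+0+8+0 = 44

44


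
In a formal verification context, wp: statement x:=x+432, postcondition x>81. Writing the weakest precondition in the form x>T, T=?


Formula: wp(x:=E, P) = P[E/x] (substitute E for x in postcondition)
Step 1: Postcondition: x>81
Step 2: Substitute x+432 for x: x+432>81
Step 3: Solve for x: x > 81-432 = -351

-351


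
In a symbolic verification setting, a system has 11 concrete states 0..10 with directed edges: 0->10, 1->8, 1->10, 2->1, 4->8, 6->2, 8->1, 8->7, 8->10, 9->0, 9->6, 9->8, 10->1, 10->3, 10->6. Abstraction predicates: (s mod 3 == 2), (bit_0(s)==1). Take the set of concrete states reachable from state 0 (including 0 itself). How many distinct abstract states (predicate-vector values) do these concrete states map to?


BFS from 0:
Concrete reachable: {0, 1, 2, 3, 6, 7, 8, 10}
Abstract via predicates (s mod 3 == 2), (bit_0(s)==1):
  (0,0) <- {0, 6, 10}
  (0,1) <- {1, 3, 7}
  (1,0) <- {2, 8}
Distinct abstract states = 3

3


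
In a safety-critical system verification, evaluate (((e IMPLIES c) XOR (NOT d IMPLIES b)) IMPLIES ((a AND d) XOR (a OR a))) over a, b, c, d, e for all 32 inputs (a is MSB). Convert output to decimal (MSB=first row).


Formula: (((e IMPLIES c) XOR (NOT d IMPLIES b)) IMPLIES ((a AND d) XOR (a OR a))) over a, b, c, d, e (32 rows)
Evaluate each row (bits = a,b,c,d,e, MSB first):
  row 0 [00000]: (((0 IMPLIES 0) XOR (NOT 0 IMPLIES 0)) IMPLIES ((0 AND 0) XOR (0 OR 0))) -> 0
  row 1 [00001]: (((1 IMPLIES 0) XOR (NOT 0 IMPLIES 0)) IMPLIES ((0 AND 0) XOR (0 OR 0))) -> 1
  row 2 [00010]: (((0 IMPLIES 0) XOR (NOT 1 IMPLIES 0)) IMPLIES ((0 AND 1) XOR (0 OR 0))) -> 1
  row 3 [00011]: (((1 IMPLIES 0) XOR (NOT 1 IMPLIES 0)) IMPLIES ((0 AND 1) XOR (0 OR 0))) -> 0
  row 4 [00100]: (((0 IMPLIES 1) XOR (NOT 0 IMPLIES 0)) IMPLIES ((0 AND 0) XOR (0 OR 0))) -> 0
  row 5 [00101]: (((1 IMPLIES 1) XOR (NOT 0 IMPLIES 0)) IMPLIES ((0 AND 0) XOR (0 OR 0))) -> 0
  row 6 [00110]: (((0 IMPLIES 1) XOR (NOT 1 IMPLIES 0)) IMPLIES ((0 AND 1) XOR (0 OR 0))) -> 1
  row 7 [00111]: (((1 IMPLIES 1) XOR (NOT 1 IMPLIES 0)) IMPLIES ((0 AND 1) XOR (0 OR 0))) -> 1
  row 8 [01000]: (((0 IMPLIES 0) XOR (NOT 0 IMPLIES 1)) IMPLIES ((0 AND 0) XOR (0 OR 0))) -> 1
  row 9 [01001]: (((1 IMPLIES 0) XOR (NOT 0 IMPLIES 1)) IMPLIES ((0 AND 0) XOR (0 OR 0))) -> 0
  row 10 [01010]: (((0 IMPLIES 0) XOR (NOT 1 IMPLIES 1)) IMPLIES ((0 AND 1) XOR (0 OR 0))) -> 1
  row 11 [01011]: (((1 IMPLIES 0) XOR (NOT 1 IMPLIES 1)) IMPLIES ((0 AND 1) XOR (0 OR 0))) -> 0
  row 12 [01100]: (((0 IMPLIES 1) XOR (NOT 0 IMPLIES 1)) IMPLIES ((0 AND 0) XOR (0 OR 0))) -> 1
  row 13 [01101]: (((1 IMPLIES 1) XOR (NOT 0 IMPLIES 1)) IMPLIES ((0 AND 0) XOR (0 OR 0))) -> 1
  row 14 [01110]: (((0 IMPLIES 1) XOR (NOT 1 IMPLIES 1)) IMPLIES ((0 AND 1) XOR (0 OR 0))) -> 1
  row 15 [01111]: (((1 IMPLIES 1) XOR (NOT 1 IMPLIES 1)) IMPLIES ((0 AND 1) XOR (0 OR 0))) -> 1
  row 16 [10000]: (((0 IMPLIES 0) XOR (NOT 0 IMPLIES 0)) IMPLIES ((1 AND 0) XOR (1 OR 1))) -> 1
  row 17 [10001]: (((1 IMPLIES 0) XOR (NOT 0 IMPLIES 0)) IMPLIES ((1 AND 0) XOR (1 OR 1))) -> 1
  row 18 [10010]: (((0 IMPLIES 0) XOR (NOT 1 IMPLIES 0)) IMPLIES ((1 AND 1) XOR (1 OR 1))) -> 1
  row 19 [10011]: (((1 IMPLIES 0) XOR (NOT 1 IMPLIES 0)) IMPLIES ((1 AND 1) XOR (1 OR 1))) -> 0
  row 20 [10100]: (((0 IMPLIES 1) XOR (NOT 0 IMPLIES 0)) IMPLIES ((1 AND 0) XOR (1 OR 1))) -> 1
  row 21 [10101]: (((1 IMPLIES 1) XOR (NOT 0 IMPLIES 0)) IMPLIES ((1 AND 0) XOR (1 OR 1))) -> 1
  row 22 [10110]: (((0 IMPLIES 1) XOR (NOT 1 IMPLIES 0)) IMPLIES ((1 AND 1) XOR (1 OR 1))) -> 1
  row 23 [10111]: (((1 IMPLIES 1) XOR (NOT 1 IMPLIES 0)) IMPLIES ((1 AND 1) XOR (1 OR 1))) -> 1
  row 24 [11000]: (((0 IMPLIES 0) XOR (NOT 0 IMPLIES 1)) IMPLIES ((1 AND 0) XOR (1 OR 1))) -> 1
  row 25 [11001]: (((1 IMPLIES 0) XOR (NOT 0 IMPLIES 1)) IMPLIES ((1 AND 0) XOR (1 OR 1))) -> 1
  row 26 [11010]: (((0 IMPLIES 0) XOR (NOT 1 IMPLIES 1)) IMPLIES ((1 AND 1) XOR (1 OR 1))) -> 1
  row 27 [11011]: (((1 IMPLIES 0) XOR (NOT 1 IMPLIES 1)) IMPLIES ((1 AND 1) XOR (1 OR 1))) -> 0
  row 28 [11100]: (((0 IMPLIES 1) XOR (NOT 0 IMPLIES 1)) IMPLIES ((1 AND 0) XOR (1 OR 1))) -> 1
  row 29 [11101]: (((1 IMPLIES 1) XOR (NOT 0 IMPLIES 1)) IMPLIES ((1 AND 0) XOR (1 OR 1))) -> 1
  row 30 [11110]: (((0 IMPLIES 1) XOR (NOT 1 IMPLIES 1)) IMPLIES ((1 AND 1) XOR (1 OR 1))) -> 1
  row 31 [11111]: (((1 IMPLIES 1) XOR (NOT 1 IMPLIES 1)) IMPLIES ((1 AND 1) XOR (1 OR 1))) -> 1
Full result column, 4 rows per line (a,b,c fixed per line; d,e runs 00..11 left to right):
  rows 0-3 [a,b,c=000]: 0110  = hex 6
  rows 4-7 [a,b,c=001]: 0011  = hex 3
  rows 8-11 [a,b,c=010]: 1010  = hex A
  rows 12-15 [a,b,c=011]: 1111  = hex F
  rows 16-19 [a,b,c=100]: 1110  = hex E
  rows 20-23 [a,b,c=101]: 1111  = hex F
  rows 24-27 [a,b,c=110]: 1110  = hex E
  rows 28-31 [a,b,c=111]: 1111  = hex F
Output column (row 0 .. row 31) = 01100011101011111110111111101111
Output column grouped in 4s = 0110 0011 1010 1111 1110 1111 1110 1111 = 0x63AFEFEF
Convert to decimal digit by digit (value = value*16 + digit):
  6 -> 6
  6*16 + 3 = 99
  99*16 + 10 (A) = 1594
  1594*16 + 15 (F) = 25519
  25519*16 + 14 (E) = 408318
  408318*16 + 15 (F) = 6533103
  6533103*16 + 14 (E) = 104529662
  104529662*16 + 15 (F) = 1672474607
Decimal = 1672474607

1672474607


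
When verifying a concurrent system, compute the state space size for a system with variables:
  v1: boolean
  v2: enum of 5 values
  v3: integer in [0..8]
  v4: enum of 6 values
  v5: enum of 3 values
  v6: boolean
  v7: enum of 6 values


State space = product of domain sizes of all variables.
Domain sizes:
  v1 (boolean): 2
  v2 (enum of 5 values): 5
  v3 (integer in [0..8]): 9
  v4 (enum of 6 values): 6
  v5 (enum of 3 values): 3
  v6 (boolean): 2
  v7 (enum of 6 values): 6
Product = 2 * 5 * 9 * 6 * 3 * 2 * 6 = 19440

19440


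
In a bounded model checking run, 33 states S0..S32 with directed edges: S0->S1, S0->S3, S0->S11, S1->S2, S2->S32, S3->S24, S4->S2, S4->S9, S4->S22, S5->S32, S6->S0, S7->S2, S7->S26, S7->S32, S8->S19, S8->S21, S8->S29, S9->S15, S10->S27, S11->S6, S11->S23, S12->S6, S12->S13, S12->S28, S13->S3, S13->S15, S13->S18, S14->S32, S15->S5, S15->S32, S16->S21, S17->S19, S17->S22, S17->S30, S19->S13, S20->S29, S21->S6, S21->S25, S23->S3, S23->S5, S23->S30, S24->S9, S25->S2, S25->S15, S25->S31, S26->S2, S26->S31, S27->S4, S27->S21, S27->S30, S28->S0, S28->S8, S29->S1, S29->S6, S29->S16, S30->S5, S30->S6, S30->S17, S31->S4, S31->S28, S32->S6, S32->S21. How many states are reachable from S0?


BFS from S0:
  layer 0: {S0}
  layer 1: {S1, S3, S11}
  layer 2: {S2, S6, S23, S24}
  layer 3: {S5, S9, S30, S32}
  layer 4: {S15, S17, S21}
  layer 5: {S19, S22, S25}
  layer 6: {S13, S31}
  layer 7: {S4, S18, S28}
  layer 8: {S8}
  layer 9: {S29}
  layer 10: {S16}
Reachable set: {S0, S1, S2, S3, S4, S5, S6, S8, S9, S11, S13, S15, S16, S17, S18, S19, S21, S22, S23, S24, S25, S28, S29, S30, S31, S32}
Count = 26

26


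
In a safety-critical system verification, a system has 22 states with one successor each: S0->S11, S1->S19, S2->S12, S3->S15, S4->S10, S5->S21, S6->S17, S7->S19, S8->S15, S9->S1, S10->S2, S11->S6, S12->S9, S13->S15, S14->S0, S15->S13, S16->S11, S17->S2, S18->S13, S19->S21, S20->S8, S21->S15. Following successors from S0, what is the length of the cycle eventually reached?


Trace from S0 until a state repeats:
  S0 -> S11 -> S6 -> S17 -> S2 -> S12 -> S9 -> S1 -> S19 -> S21 -> S15 -> S13 -> S15
S15 first seen at step 10, revisited at step 12.
Cycle length = 12 - 10 = 2

2


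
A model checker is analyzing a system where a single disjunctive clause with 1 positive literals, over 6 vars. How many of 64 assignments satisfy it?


Step 1: Total=2^6=64
Step 2: Unsat when all 1 false: 2^5=32
Step 3: Sat=64-32=32

32


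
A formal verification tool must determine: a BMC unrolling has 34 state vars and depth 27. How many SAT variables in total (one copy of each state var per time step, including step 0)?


BMC unrolls to depth k, creating one copy of each state var for steps 0..k.
Step count = 27 + 1 = 28 (steps 0 through 27)
Vars per step = 34
Total = 34 * 28 = 952

952


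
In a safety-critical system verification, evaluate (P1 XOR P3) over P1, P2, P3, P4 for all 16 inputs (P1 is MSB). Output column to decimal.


Formula: (P1 XOR P3) over P1, P2, P3, P4 (16 rows)
Evaluate each row (bits = P1,P2,P3,P4, MSB first):
  row 0 [0000]: (0 XOR 0) -> 0
  row 1 [0001]: (0 XOR 0) -> 0
  row 2 [0010]: (0 XOR 1) -> 1
  row 3 [0011]: (0 XOR 1) -> 1
  row 4 [0100]: (0 XOR 0) -> 0
  row 5 [0101]: (0 XOR 0) -> 0
  row 6 [0110]: (0 XOR 1) -> 1
  row 7 [0111]: (0 XOR 1) -> 1
  row 8 [1000]: (1 XOR 0) -> 1
  row 9 [1001]: (1 XOR 0) -> 1
  row 10 [1010]: (1 XOR 1) -> 0
  row 11 [1011]: (1 XOR 1) -> 0
  row 12 [1100]: (1 XOR 0) -> 1
  row 13 [1101]: (1 XOR 0) -> 1
  row 14 [1110]: (1 XOR 1) -> 0
  row 15 [1111]: (1 XOR 1) -> 0
Full result column, 4 rows per line (P1,P2 fixed per line; P3,P4 runs 00..11 left to right):
  rows 0-3 [P1,P2=00]: 0011  = hex 3
  rows 4-7 [P1,P2=01]: 0011  = hex 3
  rows 8-11 [P1,P2=10]: 1100  = hex C
  rows 12-15 [P1,P2=11]: 1100  = hex C
Output column (row 0 .. row 15) = 0011001111001100
Output column grouped in 4s = 0011 0011 1100 1100 = 0x33CC
Convert to decimal digit by digit (value = value*16 + digit):
  3 -> 3
  3*16 + 3 = 51
  51*16 + 12 (C) = 828
  828*16 + 12 (C) = 13260
Decimal = 13260

13260


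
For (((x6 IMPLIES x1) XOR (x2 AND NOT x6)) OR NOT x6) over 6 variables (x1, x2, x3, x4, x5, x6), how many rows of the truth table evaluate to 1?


Formula: (((x6 IMPLIES x1) XOR (x2 AND NOT x6)) OR NOT x6) over 6 vars (64 rows)
Evaluate each row (x1, x2, x3, x4, x5, x6 as bits, MSB first):
  row 0 [000000]: (((0 IMPLIES 0) XOR (0 AND NOT 0)) OR NOT 0) -> 1
  row 1 [000001]: (((1 IMPLIES 0) XOR (0 AND NOT 1)) OR NOT 1) -> 0
  row 2 [000010]: (((0 IMPLIES 0) XOR (0 AND NOT 0)) OR NOT 0) -> 1
  row 3 [000011]: (((1 IMPLIES 0) XOR (0 AND NOT 1)) OR NOT 1) -> 0
  row 4 [000100]: (((0 IMPLIES 0) XOR (0 AND NOT 0)) OR NOT 0) -> 1
  (every remaining row is evaluated the same way; all 64 results are listed next)
Full result column, 8 rows per line (x1,x2,x3 fixed per line; x4,x5,x6 runs 000..111 left to right):
  rows 0-7 [x1,x2,x3=000]: 10101010  (ones: 4)
  rows 8-15 [x1,x2,x3=001]: 10101010  (ones: 4)
  rows 16-23 [x1,x2,x3=010]: 10101010  (ones: 4)
  rows 24-31 [x1,x2,x3=011]: 10101010  (ones: 4)
  rows 32-39 [x1,x2,x3=100]: 11111111  (ones: 8)
  rows 40-47 [x1,x2,x3=101]: 11111111  (ones: 8)
  rows 48-55 [x1,x2,x3=110]: 11111111  (ones: 8)
  rows 56-63 [x1,x2,x3=111]: 11111111  (ones: 8)
Count of 1-rows = 4+4+4+4+8+8+8+8 = 48

48


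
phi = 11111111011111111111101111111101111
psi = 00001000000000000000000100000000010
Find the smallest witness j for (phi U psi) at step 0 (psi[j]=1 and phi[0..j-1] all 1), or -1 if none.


(phi U psi) at 0: need smallest j with psi[j]=1 and phi[i]=1 for all i in [0,j).
Scan from step 0:
  step 0: phi=1, psi=0 -> continue
  step 1: phi=1, psi=0 -> continue
  step 2: phi=1, psi=0 -> continue
  step 3: phi=1, psi=0 -> continue
  step 4: psi=1 and phi held for [0,4) -> witness found
Witness step = 4

4


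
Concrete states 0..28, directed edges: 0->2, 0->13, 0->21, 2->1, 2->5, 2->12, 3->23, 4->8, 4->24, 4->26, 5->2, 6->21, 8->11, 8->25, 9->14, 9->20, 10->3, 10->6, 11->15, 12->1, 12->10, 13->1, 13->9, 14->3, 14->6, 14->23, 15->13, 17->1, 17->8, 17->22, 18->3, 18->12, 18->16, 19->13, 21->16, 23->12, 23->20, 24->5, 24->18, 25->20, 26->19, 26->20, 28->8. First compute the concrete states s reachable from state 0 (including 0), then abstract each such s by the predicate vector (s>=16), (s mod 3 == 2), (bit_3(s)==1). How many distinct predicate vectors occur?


BFS from 0:
Concrete reachable: {0, 1, 2, 3, 5, 6, 9, 10, 12, 13, 14, 16, 20, 21, 23}
Abstract via predicates (s>=16), (s mod 3 == 2), (bit_3(s)==1):
  (0,0,0) <- {0, 1, 3, 6}
  (0,0,1) <- {9, 10, 12, 13}
  (0,1,0) <- {2, 5}
  (0,1,1) <- {14}
  (1,0,0) <- {16, 21}
  (1,1,0) <- {20, 23}
Distinct abstract states = 6

6


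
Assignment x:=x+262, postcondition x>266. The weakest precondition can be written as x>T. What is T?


Formula: wp(x:=E, P) = P[E/x] (substitute E for x in postcondition)
Step 1: Postcondition: x>266
Step 2: Substitute x+262 for x: x+262>266
Step 3: Solve for x: x > 266-262 = 4

4


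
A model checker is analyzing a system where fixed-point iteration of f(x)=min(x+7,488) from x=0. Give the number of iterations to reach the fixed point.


Step 1: x=0, cap=488, increment=7
Step 2: x grows by 7 each step until capped at 488; fixed point is x=488
Step 3: iterations = ceil(488/7) = 70

70


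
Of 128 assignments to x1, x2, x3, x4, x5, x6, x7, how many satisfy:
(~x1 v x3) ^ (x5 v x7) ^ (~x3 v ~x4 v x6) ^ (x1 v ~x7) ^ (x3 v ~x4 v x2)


CNF with 5 clauses over 7 vars (128 assignments).
An assignment satisfies CNF iff every clause has >=1 true literal.
Check each row (bits = x1,x2,x3,x4,x5,x6,x7; clause T/F shown):
  row 0 [0000000]: clauses=TFTTT -> 0
  row 1 [0000001]: clauses=TTTFT -> 0
  row 2 [0000010]: clauses=TFTTT -> 0
  row 3 [0000011]: clauses=TTTFT -> 0
  row 4 [0000100]: clauses=TTTTT -> 1
  (every remaining row is evaluated the same way; all 128 results are listed next)
Full result column, 8 rows per line (x1,x2,x3,x4 fixed per line; x5,x6,x7 runs 000..111 left to right):
  rows 0-7 [x1,x2,x3,x4=0000]: 00001010  (ones: 2)
  rows 8-15 [x1,x2,x3,x4=0001]: 00000000  (ones: 0)
  rows 16-23 [x1,x2,x3,x4=0010]: 00001010  (ones: 2)
  rows 24-31 [x1,x2,x3,x4=0011]: 00000010  (ones: 1)
  rows 32-39 [x1,x2,x3,x4=0100]: 00001010  (ones: 2)
  rows 40-47 [x1,x2,x3,x4=0101]: 00001010  (ones: 2)
  rows 48-55 [x1,x2,x3,x4=0110]: 00001010  (ones: 2)
  rows 56-63 [x1,x2,x3,x4=0111]: 00000010  (ones: 1)
  rows 64-71 [x1,x2,x3,x4=1000]: 00000000  (ones: 0)
  rows 72-79 [x1,x2,x3,x4=1001]: 00000000  (ones: 0)
  rows 80-87 [x1,x2,x3,x4=1010]: 01011111  (ones: 6)
  rows 88-95 [x1,x2,x3,x4=1011]: 00010011  (ones: 3)
  rows 96-103 [x1,x2,x3,x4=1100]: 00000000  (ones: 0)
  rows 104-111 [x1,x2,x3,x4=1101]: 00000000  (ones: 0)
  rows 112-119 [x1,x2,x3,x4=1110]: 01011111  (ones: 6)
  rows 120-127 [x1,x2,x3,x4=1111]: 00010011  (ones: 3)
Satisfying assignments = 2+0+2+1+2+2+2+1+0+0+6+3+0+0+6+3 = 30

30


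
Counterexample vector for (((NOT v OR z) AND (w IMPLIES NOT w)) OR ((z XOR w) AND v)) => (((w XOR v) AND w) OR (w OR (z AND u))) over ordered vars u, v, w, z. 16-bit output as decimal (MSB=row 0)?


F1 = (((NOT v OR z) AND (w IMPLIES NOT w)) OR ((z XOR w) AND v))
F2 = (((w XOR v) AND w) OR (w OR (z AND u)))
Counterexample to F1=>F2 is where F1=1 and F2=0.
Evaluate each row (bits = u,v,w,z, MSB first):
  row 0 [0000]: F1=1 F2=0 -> F1&~F2 -> 1
  row 1 [0001]: F1=1 F2=0 -> F1&~F2 -> 1
  row 2 [0010]: F1=0 F2=1 -> F1&~F2 -> 0
  row 3 [0011]: F1=0 F2=1 -> F1&~F2 -> 0
  row 4 [0100]: F1=0 F2=0 -> F1&~F2 -> 0
  row 5 [0101]: F1=1 F2=0 -> F1&~F2 -> 1
  row 6 [0110]: F1=1 F2=1 -> F1&~F2 -> 0
  row 7 [0111]: F1=0 F2=1 -> F1&~F2 -> 0
  row 8 [1000]: F1=1 F2=0 -> F1&~F2 -> 1
  row 9 [1001]: F1=1 F2=1 -> F1&~F2 -> 0
  row 10 [1010]: F1=0 F2=1 -> F1&~F2 -> 0
  row 11 [1011]: F1=0 F2=1 -> F1&~F2 -> 0
  row 12 [1100]: F1=0 F2=0 -> F1&~F2 -> 0
  row 13 [1101]: F1=1 F2=1 -> F1&~F2 -> 0
  row 14 [1110]: F1=1 F2=1 -> F1&~F2 -> 0
  row 15 [1111]: F1=0 F2=1 -> F1&~F2 -> 0
Full result column, 4 rows per line (u,v fixed per line; w,z runs 00..11 left to right):
  rows 0-3 [u,v=00]: 1100  = hex C
  rows 4-7 [u,v=01]: 0100  = hex 4
  rows 8-11 [u,v=10]: 1000  = hex 8
  rows 12-15 [u,v=11]: 0000  = hex 0
Counterexample vector (row 0 .. row 15) = 1100010010000000
Output column grouped in 4s = 1100 0100 1000 0000 = 0xC480
Convert to decimal digit by digit (value = value*16 + digit):
  C -> 12
  12*16 + 4 = 196
  196*16 + 8 = 3144
  3144*16 + 0 = 50304
Decimal = 50304

50304


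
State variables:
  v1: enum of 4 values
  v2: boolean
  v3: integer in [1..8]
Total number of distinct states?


State space = product of domain sizes of all variables.
Domain sizes:
  v1 (enum of 4 values): 4
  v2 (boolean): 2
  v3 (integer in [1..8]): 8
Product = 4 * 2 * 8 = 64

64


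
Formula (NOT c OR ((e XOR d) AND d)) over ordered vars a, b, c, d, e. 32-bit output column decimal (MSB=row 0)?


Formula: (NOT c OR ((e XOR d) AND d)) over a, b, c, d, e (32 rows)
Evaluate each row (bits = a,b,c,d,e, MSB first):
  row 0 [00000]: (NOT 0 OR ((0 XOR 0) AND 0)) -> 1
  row 1 [00001]: (NOT 0 OR ((1 XOR 0) AND 0)) -> 1
  row 2 [00010]: (NOT 0 OR ((0 XOR 1) AND 1)) -> 1
  row 3 [00011]: (NOT 0 OR ((1 XOR 1) AND 1)) -> 1
  row 4 [00100]: (NOT 1 OR ((0 XOR 0) AND 0)) -> 0
  row 5 [00101]: (NOT 1 OR ((1 XOR 0) AND 0)) -> 0
  row 6 [00110]: (NOT 1 OR ((0 XOR 1) AND 1)) -> 1
  row 7 [00111]: (NOT 1 OR ((1 XOR 1) AND 1)) -> 0
  row 8 [01000]: (NOT 0 OR ((0 XOR 0) AND 0)) -> 1
  row 9 [01001]: (NOT 0 OR ((1 XOR 0) AND 0)) -> 1
  row 10 [01010]: (NOT 0 OR ((0 XOR 1) AND 1)) -> 1
  row 11 [01011]: (NOT 0 OR ((1 XOR 1) AND 1)) -> 1
  row 12 [01100]: (NOT 1 OR ((0 XOR 0) AND 0)) -> 0
  row 13 [01101]: (NOT 1 OR ((1 XOR 0) AND 0)) -> 0
  row 14 [01110]: (NOT 1 OR ((0 XOR 1) AND 1)) -> 1
  row 15 [01111]: (NOT 1 OR ((1 XOR 1) AND 1)) -> 0
  row 16 [10000]: (NOT 0 OR ((0 XOR 0) AND 0)) -> 1
  row 17 [10001]: (NOT 0 OR ((1 XOR 0) AND 0)) -> 1
  row 18 [10010]: (NOT 0 OR ((0 XOR 1) AND 1)) -> 1
  row 19 [10011]: (NOT 0 OR ((1 XOR 1) AND 1)) -> 1
  row 20 [10100]: (NOT 1 OR ((0 XOR 0) AND 0)) -> 0
  row 21 [10101]: (NOT 1 OR ((1 XOR 0) AND 0)) -> 0
  row 22 [10110]: (NOT 1 OR ((0 XOR 1) AND 1)) -> 1
  row 23 [10111]: (NOT 1 OR ((1 XOR 1) AND 1)) -> 0
  row 24 [11000]: (NOT 0 OR ((0 XOR 0) AND 0)) -> 1
  row 25 [11001]: (NOT 0 OR ((1 XOR 0) AND 0)) -> 1
  row 26 [11010]: (NOT 0 OR ((0 XOR 1) AND 1)) -> 1
  row 27 [11011]: (NOT 0 OR ((1 XOR 1) AND 1)) -> 1
  row 28 [11100]: (NOT 1 OR ((0 XOR 0) AND 0)) -> 0
  row 29 [11101]: (NOT 1 OR ((1 XOR 0) AND 0)) -> 0
  row 30 [11110]: (NOT 1 OR ((0 XOR 1) AND 1)) -> 1
  row 31 [11111]: (NOT 1 OR ((1 XOR 1) AND 1)) -> 0
Full result column, 4 rows per line (a,b,c fixed per line; d,e runs 00..11 left to right):
  rows 0-3 [a,b,c=000]: 1111  = hex F
  rows 4-7 [a,b,c=001]: 0010  = hex 2
  rows 8-11 [a,b,c=010]: 1111  = hex F
  rows 12-15 [a,b,c=011]: 0010  = hex 2
  rows 16-19 [a,b,c=100]: 1111  = hex F
  rows 20-23 [a,b,c=101]: 0010  = hex 2
  rows 24-27 [a,b,c=110]: 1111  = hex F
  rows 28-31 [a,b,c=111]: 0010  = hex 2
Output column (row 0 .. row 31) = 11110010111100101111001011110010
Output column grouped in 4s = 1111 0010 1111 0010 1111 0010 1111 0010 = 0xF2F2F2F2
Convert to decimal digit by digit (value = value*16 + digit):
  F -> 15
  15*16 + 2 = 242
  242*16 + 15 (F) = 3887
  3887*16 + 2 = 62194
  62194*16 + 15 (F) = 995119
  995119*16 + 2 = 15921906
  15921906*16 + 15 (F) = 254750511
  254750511*16 + 2 = 4076008178
Decimal = 4076008178

4076008178


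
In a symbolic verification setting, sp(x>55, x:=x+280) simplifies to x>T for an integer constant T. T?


Formula: sp(P, x:=E) = exists old_x. (x = E[old_x/x]) AND P[old_x/x] (old_x is the value of x before the assignment; eliminate old_x by solving x = E[old_x/x] for old_x)
Step 1: Precondition P: x>55, i.e. old_x > 55
Step 2: Assignment gives x = old_x + 280, so old_x = x - 280
Step 3: Substitute into P: x - 280 > 55
Step 4: Simplify: x > 55+280 = 335

335


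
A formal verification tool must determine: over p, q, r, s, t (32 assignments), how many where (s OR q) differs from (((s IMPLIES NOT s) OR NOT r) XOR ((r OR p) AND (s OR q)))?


F1 = (s OR q)
F2 = (((s IMPLIES NOT s) OR NOT r) XOR ((r OR p) AND (s OR q)))
Evaluate both on each of 32 rows (bits = p,q,r,s,t):
  row 0 [00000]: F1=0 F2=1 (differ) -> 1
  row 1 [00001]: F1=0 F2=1 (differ) -> 1
  row 2 [00010]: F1=1 F2=1 -> 0
  row 3 [00011]: F1=1 F2=1 -> 0
  row 4 [00100]: F1=0 F2=1 (differ) -> 1
  row 5 [00101]: F1=0 F2=1 (differ) -> 1
  row 6 [00110]: F1=1 F2=1 -> 0
  row 7 [00111]: F1=1 F2=1 -> 0
  row 8 [01000]: F1=1 F2=1 -> 0
  row 9 [01001]: F1=1 F2=1 -> 0
  row 10 [01010]: F1=1 F2=1 -> 0
  row 11 [01011]: F1=1 F2=1 -> 0
  row 12 [01100]: F1=1 F2=0 (differ) -> 1
  row 13 [01101]: F1=1 F2=0 (differ) -> 1
  row 14 [01110]: F1=1 F2=1 -> 0
  row 15 [01111]: F1=1 F2=1 -> 0
  row 16 [10000]: F1=0 F2=1 (differ) -> 1
  row 17 [10001]: F1=0 F2=1 (differ) -> 1
  row 18 [10010]: F1=1 F2=0 (differ) -> 1
  row 19 [10011]: F1=1 F2=0 (differ) -> 1
  row 20 [10100]: F1=0 F2=1 (differ) -> 1
  row 21 [10101]: F1=0 F2=1 (differ) -> 1
  row 22 [10110]: F1=1 F2=1 -> 0
  row 23 [10111]: F1=1 F2=1 -> 0
  row 24 [11000]: F1=1 F2=0 (differ) -> 1
  row 25 [11001]: F1=1 F2=0 (differ) -> 1
  row 26 [11010]: F1=1 F2=0 (differ) -> 1
  row 27 [11011]: F1=1 F2=0 (differ) -> 1
  row 28 [11100]: F1=1 F2=0 (differ) -> 1
  row 29 [11101]: F1=1 F2=0 (differ) -> 1
  row 30 [11110]: F1=1 F2=1 -> 0
  row 31 [11111]: F1=1 F2=1 -> 0
Full result column, 8 rows per line (p,q fixed per line; r,s,t runs 000..111 left to right):
  rows 0-7 [p,q=00]: 11001100  (ones: 4)
  rows 8-15 [p,q=01]: 00001100  (ones: 2)
  rows 16-23 [p,q=10]: 11111100  (ones: 6)
  rows 24-31 [p,q=11]: 11111100  (ones: 6)
Disagreements = 4+2+6+6 = 18

18


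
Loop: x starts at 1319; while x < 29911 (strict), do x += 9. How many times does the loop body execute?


Step 1: x goes from 1319 toward 29911 by 9; the body runs while x<29911, so iterations = ceil((bound-start)/step)
Step 2: Distance=28592
Step 3: ceil(28592/9)=3177

3177


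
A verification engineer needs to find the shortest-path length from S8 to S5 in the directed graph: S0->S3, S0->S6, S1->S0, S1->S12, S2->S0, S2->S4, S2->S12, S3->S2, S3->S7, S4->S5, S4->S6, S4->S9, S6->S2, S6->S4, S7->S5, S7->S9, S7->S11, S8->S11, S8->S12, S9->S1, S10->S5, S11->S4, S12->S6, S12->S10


BFS layer-by-layer from S8:
  dist 0: {S8}
  dist 1: {S11, S12}
  dist 2: {S4, S6, S10}
  dist 3: {S2, S5, S9}
  -> S5 reached at distance 3
Shortest path length = 3

3


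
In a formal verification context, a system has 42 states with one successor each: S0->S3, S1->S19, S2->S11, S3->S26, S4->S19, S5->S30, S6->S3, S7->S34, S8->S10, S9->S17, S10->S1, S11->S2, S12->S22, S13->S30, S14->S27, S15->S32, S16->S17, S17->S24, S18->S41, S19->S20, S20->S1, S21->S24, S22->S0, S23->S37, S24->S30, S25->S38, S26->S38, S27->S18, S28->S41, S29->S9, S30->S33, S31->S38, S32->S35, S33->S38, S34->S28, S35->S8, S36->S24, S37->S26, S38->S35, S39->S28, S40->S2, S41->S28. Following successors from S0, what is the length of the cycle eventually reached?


Trace from S0 until a state repeats:
  S0 -> S3 -> S26 -> S38 -> S35 -> S8 -> S10 -> S1 -> S19 -> S20 -> S1
S1 first seen at step 7, revisited at step 10.
Cycle length = 10 - 7 = 3

3


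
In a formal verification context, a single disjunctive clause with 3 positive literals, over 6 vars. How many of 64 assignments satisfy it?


Step 1: Total=2^6=64
Step 2: Unsat when all 3 false: 2^3=8
Step 3: Sat=64-8=56

56


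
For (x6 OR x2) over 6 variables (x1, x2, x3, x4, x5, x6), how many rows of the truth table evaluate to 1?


Formula: (x6 OR x2) over 6 vars (64 rows)
Evaluate each row (x1, x2, x3, x4, x5, x6 as bits, MSB first):
  row 0 [000000]: (0 OR 0) -> 0
  row 1 [000001]: (1 OR 0) -> 1
  row 2 [000010]: (0 OR 0) -> 0
  row 3 [000011]: (1 OR 0) -> 1
  row 4 [000100]: (0 OR 0) -> 0
  (every remaining row is evaluated the same way; all 64 results are listed next)
Full result column, 8 rows per line (x1,x2,x3 fixed per line; x4,x5,x6 runs 000..111 left to right):
  rows 0-7 [x1,x2,x3=000]: 01010101  (ones: 4)
  rows 8-15 [x1,x2,x3=001]: 01010101  (ones: 4)
  rows 16-23 [x1,x2,x3=010]: 11111111  (ones: 8)
  rows 24-31 [x1,x2,x3=011]: 11111111  (ones: 8)
  rows 32-39 [x1,x2,x3=100]: 01010101  (ones: 4)
  rows 40-47 [x1,x2,x3=101]: 01010101  (ones: 4)
  rows 48-55 [x1,x2,x3=110]: 11111111  (ones: 8)
  rows 56-63 [x1,x2,x3=111]: 11111111  (ones: 8)
Count of 1-rows = 4+4+8+8+4+4+8+8 = 48

48


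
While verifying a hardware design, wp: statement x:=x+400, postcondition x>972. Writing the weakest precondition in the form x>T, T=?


Formula: wp(x:=E, P) = P[E/x] (substitute E for x in postcondition)
Step 1: Postcondition: x>972
Step 2: Substitute x+400 for x: x+400>972
Step 3: Solve for x: x > 972-400 = 572

572


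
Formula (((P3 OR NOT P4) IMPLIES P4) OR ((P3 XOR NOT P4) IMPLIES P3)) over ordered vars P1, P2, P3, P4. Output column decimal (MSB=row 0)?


Formula: (((P3 OR NOT P4) IMPLIES P4) OR ((P3 XOR NOT P4) IMPLIES P3)) over P1, P2, P3, P4 (16 rows)
Evaluate each row (bits = P1,P2,P3,P4, MSB first):
  row 0 [0000]: (((0 OR NOT 0) IMPLIES 0) OR ((0 XOR NOT 0) IMPLIES 0)) -> 0
  row 1 [0001]: (((0 OR NOT 1) IMPLIES 1) OR ((0 XOR NOT 1) IMPLIES 0)) -> 1
  row 2 [0010]: (((1 OR NOT 0) IMPLIES 0) OR ((1 XOR NOT 0) IMPLIES 1)) -> 1
  row 3 [0011]: (((1 OR NOT 1) IMPLIES 1) OR ((1 XOR NOT 1) IMPLIES 1)) -> 1
  row 4 [0100]: (((0 OR NOT 0) IMPLIES 0) OR ((0 XOR NOT 0) IMPLIES 0)) -> 0
  row 5 [0101]: (((0 OR NOT 1) IMPLIES 1) OR ((0 XOR NOT 1) IMPLIES 0)) -> 1
  row 6 [0110]: (((1 OR NOT 0) IMPLIES 0) OR ((1 XOR NOT 0) IMPLIES 1)) -> 1
  row 7 [0111]: (((1 OR NOT 1) IMPLIES 1) OR ((1 XOR NOT 1) IMPLIES 1)) -> 1
  row 8 [1000]: (((0 OR NOT 0) IMPLIES 0) OR ((0 XOR NOT 0) IMPLIES 0)) -> 0
  row 9 [1001]: (((0 OR NOT 1) IMPLIES 1) OR ((0 XOR NOT 1) IMPLIES 0)) -> 1
  row 10 [1010]: (((1 OR NOT 0) IMPLIES 0) OR ((1 XOR NOT 0) IMPLIES 1)) -> 1
  row 11 [1011]: (((1 OR NOT 1) IMPLIES 1) OR ((1 XOR NOT 1) IMPLIES 1)) -> 1
  row 12 [1100]: (((0 OR NOT 0) IMPLIES 0) OR ((0 XOR NOT 0) IMPLIES 0)) -> 0
  row 13 [1101]: (((0 OR NOT 1) IMPLIES 1) OR ((0 XOR NOT 1) IMPLIES 0)) -> 1
  row 14 [1110]: (((1 OR NOT 0) IMPLIES 0) OR ((1 XOR NOT 0) IMPLIES 1)) -> 1
  row 15 [1111]: (((1 OR NOT 1) IMPLIES 1) OR ((1 XOR NOT 1) IMPLIES 1)) -> 1
Full result column, 4 rows per line (P1,P2 fixed per line; P3,P4 runs 00..11 left to right):
  rows 0-3 [P1,P2=00]: 0111  = hex 7
  rows 4-7 [P1,P2=01]: 0111  = hex 7
  rows 8-11 [P1,P2=10]: 0111  = hex 7
  rows 12-15 [P1,P2=11]: 0111  = hex 7
Output column (row 0 .. row 15) = 0111011101110111
Output column grouped in 4s = 0111 0111 0111 0111 = 0x7777
Convert to decimal digit by digit (value = value*16 + digit):
  7 -> 7
  7*16 + 7 = 119
  119*16 + 7 = 1911
  1911*16 + 7 = 30583
Decimal = 30583

30583


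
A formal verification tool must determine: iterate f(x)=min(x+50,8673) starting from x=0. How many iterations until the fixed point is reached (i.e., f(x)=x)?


Step 1: x=0, cap=8673, increment=50
Step 2: x grows by 50 each step until capped at 8673; fixed point is x=8673
Step 3: iterations = ceil(8673/50) = 174

174


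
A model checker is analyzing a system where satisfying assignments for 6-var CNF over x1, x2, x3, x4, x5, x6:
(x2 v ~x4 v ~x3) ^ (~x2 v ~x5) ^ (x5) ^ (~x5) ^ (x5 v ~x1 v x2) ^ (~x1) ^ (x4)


CNF with 7 clauses over 6 vars (64 assignments).
An assignment satisfies CNF iff every clause has >=1 true literal.
Check each row (bits = x1,x2,x3,x4,x5,x6; clause T/F shown):
  row 0 [000000]: clauses=TTFTTTF -> 0
  row 1 [000001]: clauses=TTFTTTF -> 0
  row 2 [000010]: clauses=TTTFTTF -> 0
  row 3 [000011]: clauses=TTTFTTF -> 0
  row 4 [000100]: clauses=TTFTTTT -> 0
  (every remaining row is evaluated the same way; all 64 results are listed next)
Full result column, 8 rows per line (x1,x2,x3 fixed per line; x4,x5,x6 runs 000..111 left to right):
  rows 0-7 [x1,x2,x3=000]: 00000000  (ones: 0)
  rows 8-15 [x1,x2,x3=001]: 00000000  (ones: 0)
  rows 16-23 [x1,x2,x3=010]: 00000000  (ones: 0)
  rows 24-31 [x1,x2,x3=011]: 00000000  (ones: 0)
  rows 32-39 [x1,x2,x3=100]: 00000000  (ones: 0)
  rows 40-47 [x1,x2,x3=101]: 00000000  (ones: 0)
  rows 48-55 [x1,x2,x3=110]: 00000000  (ones: 0)
  rows 56-63 [x1,x2,x3=111]: 00000000  (ones: 0)
Satisfying assignments = 0+0+0+0+0+0+0+0 = 0

0
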